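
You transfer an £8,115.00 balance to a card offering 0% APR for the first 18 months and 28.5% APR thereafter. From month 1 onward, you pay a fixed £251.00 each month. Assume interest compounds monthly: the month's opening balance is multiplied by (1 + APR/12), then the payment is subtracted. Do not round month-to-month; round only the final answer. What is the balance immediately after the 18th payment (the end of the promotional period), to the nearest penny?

Promo months 1–18 at r₀ = 0%/12 = 0; months 19+ at r₁ = 28.5%/12 = 0.02375.
After month 18 (no interest yet): B = £8,115.00 − 18·£251.00 = £3,597.00.

£3,597.00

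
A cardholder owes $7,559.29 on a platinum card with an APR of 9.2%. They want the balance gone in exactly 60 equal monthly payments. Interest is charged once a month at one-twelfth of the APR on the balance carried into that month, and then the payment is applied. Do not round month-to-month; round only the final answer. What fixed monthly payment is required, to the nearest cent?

Monthly rate r = 9.2%/12 = 0.766667% = 0.00766667.
Level-payment amortization: P = B₀·r / (1 − (1+r)^(−n)) = 7559.29·0.00766667 / (1 − 1.00767^(−60)).
Denominator 1 − (1+r)^(−60) = 0.367607876.
P = 57.9546 / 0.367607876 ≈ 157.65.

$157.65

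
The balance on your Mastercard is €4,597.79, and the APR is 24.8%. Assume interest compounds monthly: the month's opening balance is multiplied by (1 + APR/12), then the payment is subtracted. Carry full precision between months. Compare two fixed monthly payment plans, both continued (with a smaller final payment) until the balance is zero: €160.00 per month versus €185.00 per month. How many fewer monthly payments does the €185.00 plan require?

Monthly rate r = 24.8%/12 = 2.06667% = 0.0206667.
At €160.00/mo: n = ⌈−ln(1 − rB₀/P)/ln(1+r)⌉ = 45 payments (last €8.25); total interest = total paid − €4,597.79 = €2,450.46.
At €185.00/mo: 36 payments (last €43.92); total interest €1,921.13.
Payments saved = 45 − 36 = 9.

9 fewer payments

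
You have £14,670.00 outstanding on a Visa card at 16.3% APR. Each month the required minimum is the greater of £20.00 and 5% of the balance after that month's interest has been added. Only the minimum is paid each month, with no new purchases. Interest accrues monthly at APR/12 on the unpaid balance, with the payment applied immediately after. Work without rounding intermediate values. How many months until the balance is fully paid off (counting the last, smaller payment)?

Monthly rate r = 16.3%/12 = 1.35833% = 0.0135833.
While 5% of the post-interest balance exceeds £20.00, each month B ← (B·(1+r))·(1 − 0.05), i.e. B shrinks by the factor (1+r)·0.95 = 0.9629.
This holds for months 1–96. Entering month 97 the balance is £389.41; 5% of the post-interest balance is now below £20.00, so the flat £20.00 minimum applies from here.
From month 97 a fixed £20.00 at rate r clears £389.41 in 23 more payments. Total: 96 + 23 = 119 months.

119 months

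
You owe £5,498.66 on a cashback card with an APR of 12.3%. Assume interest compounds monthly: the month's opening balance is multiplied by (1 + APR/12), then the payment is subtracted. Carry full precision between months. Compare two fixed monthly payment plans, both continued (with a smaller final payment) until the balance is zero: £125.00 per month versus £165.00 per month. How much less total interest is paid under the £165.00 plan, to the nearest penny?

£586.07

Monthly rate r = 12.3%/12 = 1.025% = 0.01025.
At £125.00/mo: n = ⌈−ln(1 − rB₀/P)/ln(1+r)⌉ = 59 payments (last £97.96); total interest = total paid − £5,498.66 = £1,849.30.
At £165.00/mo: 41 payments (last £161.89); total interest £1,263.23.
Interest saved = £1,849.30 − £1,263.23 = £586.07.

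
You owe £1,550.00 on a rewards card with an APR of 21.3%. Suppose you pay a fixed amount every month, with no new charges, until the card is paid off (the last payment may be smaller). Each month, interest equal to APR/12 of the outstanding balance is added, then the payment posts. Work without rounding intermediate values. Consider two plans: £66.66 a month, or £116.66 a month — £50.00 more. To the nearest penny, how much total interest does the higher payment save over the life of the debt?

£233.09

Monthly rate r = 21.3%/12 = 1.775% = 0.01775.
At £66.66/mo: n = ⌈−ln(1 − rB₀/P)/ln(1+r)⌉ = 31 payments (last £16.93); total interest = total paid − £1,550.00 = £466.73.
At £116.66/mo: 16 payments (last £33.74); total interest £233.64.
Interest saved = £466.73 − £233.64 = £233.09.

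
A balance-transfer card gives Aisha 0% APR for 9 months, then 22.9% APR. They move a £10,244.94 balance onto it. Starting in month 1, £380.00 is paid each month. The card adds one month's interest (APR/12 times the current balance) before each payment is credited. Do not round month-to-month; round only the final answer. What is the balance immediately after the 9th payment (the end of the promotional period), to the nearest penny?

Promo months 1–9 at r₀ = 0%/12 = 0; months 10+ at r₁ = 22.9%/12 = 0.0190833.
After month 9 (no interest yet): B = £10,244.94 − 9·£380.00 = £6,824.94.

£6,824.94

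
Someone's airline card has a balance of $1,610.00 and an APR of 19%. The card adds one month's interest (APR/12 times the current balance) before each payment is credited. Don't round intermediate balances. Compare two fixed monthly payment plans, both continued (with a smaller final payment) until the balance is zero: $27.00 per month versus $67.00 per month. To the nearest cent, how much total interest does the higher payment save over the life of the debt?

Monthly rate r = 19%/12 = 1.58333% = 0.0158333.
At $27.00/mo: n = ⌈−ln(1 − rB₀/P)/ln(1+r)⌉ = 184 payments (last $17.29); total interest = total paid − $1,610.00 = $3,348.29.
At $67.00/mo: 31 payments (last $32.20); total interest $432.20.
Interest saved = $3,348.29 − $432.20 = $2,916.09.

$2,916.09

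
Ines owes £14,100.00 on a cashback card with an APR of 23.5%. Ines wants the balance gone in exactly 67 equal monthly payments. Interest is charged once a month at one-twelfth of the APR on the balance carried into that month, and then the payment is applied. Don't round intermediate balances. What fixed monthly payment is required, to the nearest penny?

Monthly rate r = 23.5%/12 = 1.95833% = 0.0195833.
Level-payment amortization: P = B₀·r / (1 − (1+r)^(−n)) = 14100.00·0.0195833 / (1 − 1.01958^(−67)).
Denominator 1 − (1+r)^(−67) = 0.727304954.
P = 276.125 / 0.727304954 ≈ 379.66.

£379.66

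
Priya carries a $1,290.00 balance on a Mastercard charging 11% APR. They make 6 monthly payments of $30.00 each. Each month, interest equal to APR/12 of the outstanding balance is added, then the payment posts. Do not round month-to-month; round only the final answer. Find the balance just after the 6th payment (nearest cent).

$1,178.42

Monthly rate r = 11%/12 = 0.916667% = 0.00916667.
Each month: B ← B·(1+r) − $30.00.
Month 1: interest $11.82; balance after payment $1,271.83.
Month 2: interest $11.66; balance after payment $1,253.48.
Month 3: interest $11.49; balance after payment $1,234.97.
Month 4: interest $11.32; balance after payment $1,216.29.
Month 5: interest $11.15; balance after payment $1,197.44.
Month 6: interest $10.98; balance after payment $1,178.42.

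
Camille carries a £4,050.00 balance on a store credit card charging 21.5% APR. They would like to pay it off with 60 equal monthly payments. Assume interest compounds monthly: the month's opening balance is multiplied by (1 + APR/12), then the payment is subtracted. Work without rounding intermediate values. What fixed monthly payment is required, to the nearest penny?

£110.71

Monthly rate r = 21.5%/12 = 1.79167% = 0.0179167.
Level-payment amortization: P = B₀·r / (1 − (1+r)^(−n)) = 4050.00·0.0179167 / (1 − 1.01792^(−60)).
Denominator 1 − (1+r)^(−60) = 0.65543871.
P = 72.5625 / 0.65543871 ≈ 110.71.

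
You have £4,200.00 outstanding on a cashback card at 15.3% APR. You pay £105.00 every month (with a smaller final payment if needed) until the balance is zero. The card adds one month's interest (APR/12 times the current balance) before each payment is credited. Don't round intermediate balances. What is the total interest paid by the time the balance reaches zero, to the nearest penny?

£1,712.16

Monthly rate r = 15.3%/12 = 1.275% = 0.01275.
Payoff takes n = ⌈−ln(1 − rB₀/P)/ln(1+r)⌉ = ⌈56.305⌉ = 57 payments; the last is £32.16.
Total paid = 56·£105.00 + £32.16 = £5,912.16.
Total interest = total paid − principal = £5,912.16 − £4,200.00 = £1,712.16.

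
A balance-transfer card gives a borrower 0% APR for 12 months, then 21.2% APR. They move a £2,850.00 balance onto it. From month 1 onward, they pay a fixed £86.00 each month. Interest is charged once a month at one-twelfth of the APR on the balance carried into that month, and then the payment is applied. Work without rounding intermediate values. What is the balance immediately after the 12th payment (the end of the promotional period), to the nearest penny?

£1,818.00

Promo months 1–12 at r₀ = 0%/12 = 0; months 13+ at r₁ = 21.2%/12 = 0.0176667.
After month 12 (no interest yet): B = £2,850.00 − 12·£86.00 = £1,818.00.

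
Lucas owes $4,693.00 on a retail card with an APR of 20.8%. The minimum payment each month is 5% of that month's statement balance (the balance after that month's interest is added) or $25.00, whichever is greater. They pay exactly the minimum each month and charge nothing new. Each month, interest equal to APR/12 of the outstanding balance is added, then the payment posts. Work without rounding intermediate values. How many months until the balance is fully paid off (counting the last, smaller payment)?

91 months

Monthly rate r = 20.8%/12 = 1.73333% = 0.0173333.
While 5% of the post-interest balance exceeds $25.00, each month B ← (B·(1+r))·(1 − 0.05), i.e. B shrinks by the factor (1+r)·0.95 = 0.96647.
This holds for months 1–67. Entering month 68 the balance is $477.50; 5% of the post-interest balance is now below $25.00, so the flat $25.00 minimum applies from here.
From month 68 a fixed $25.00 at rate r clears $477.50 in 24 more payments. Total: 67 + 24 = 91 months.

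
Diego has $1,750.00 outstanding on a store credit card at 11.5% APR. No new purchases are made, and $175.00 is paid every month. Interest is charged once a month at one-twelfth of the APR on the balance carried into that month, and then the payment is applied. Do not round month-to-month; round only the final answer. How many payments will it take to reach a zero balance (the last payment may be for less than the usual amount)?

11 payments

Monthly rate r = 11.5%/12 = 0.958333% = 0.00958333.
Recurrence: B ← B·(1+r) − $175.00.
Month 1: interest $16.77; balance after payment $1,591.77.
Month 2: interest $15.25; balance after payment $1,432.03.
Closed form: n = −ln(1 − rB₀/P)/ln(1+r) = −ln(0.90417)/ln(1.00958) ≈ 10.562, so the balance reaches zero during payment 11.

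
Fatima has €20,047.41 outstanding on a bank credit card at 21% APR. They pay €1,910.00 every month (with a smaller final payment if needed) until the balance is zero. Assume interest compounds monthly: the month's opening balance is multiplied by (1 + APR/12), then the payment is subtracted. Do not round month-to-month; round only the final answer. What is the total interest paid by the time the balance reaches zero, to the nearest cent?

Monthly rate r = 21%/12 = 1.75% = 0.0175.
Payoff takes n = ⌈−ln(1 − rB₀/P)/ln(1+r)⌉ = ⌈11.698⌉ = 12 payments; the last is €1,337.22.
Total paid = 11·€1,910.00 + €1,337.22 = €22,347.22.
Total interest = total paid − principal = €22,347.22 − €20,047.41 = €2,299.81.

€2,299.81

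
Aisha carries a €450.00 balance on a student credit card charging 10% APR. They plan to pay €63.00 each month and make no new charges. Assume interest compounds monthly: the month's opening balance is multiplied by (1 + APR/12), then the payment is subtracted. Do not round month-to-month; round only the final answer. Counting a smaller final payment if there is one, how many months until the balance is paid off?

8 months

Monthly rate r = 10%/12 = 0.833333% = 0.00833333.
Recurrence: B ← B·(1+r) − €63.00.
Month 1: interest €3.75; balance after payment €390.75.
Month 2: interest €3.26; balance after payment €331.01.
Closed form: n = −ln(1 − rB₀/P)/ln(1+r) = −ln(0.94048)/ln(1.00833) ≈ 7.395, so the balance reaches zero during payment 8.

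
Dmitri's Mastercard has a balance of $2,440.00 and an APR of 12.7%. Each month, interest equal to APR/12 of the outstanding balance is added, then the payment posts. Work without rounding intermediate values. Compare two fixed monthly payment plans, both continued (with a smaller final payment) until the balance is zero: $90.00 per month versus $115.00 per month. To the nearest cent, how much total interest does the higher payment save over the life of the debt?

$112.94

Monthly rate r = 12.7%/12 = 1.05833% = 0.0105833.
At $90.00/mo: n = ⌈−ln(1 − rB₀/P)/ln(1+r)⌉ = 33 payments (last $11.02); total interest = total paid − $2,440.00 = $451.02.
At $115.00/mo: 25 payments (last $18.08); total interest $338.08.
Interest saved = $451.02 − $338.08 = $112.94.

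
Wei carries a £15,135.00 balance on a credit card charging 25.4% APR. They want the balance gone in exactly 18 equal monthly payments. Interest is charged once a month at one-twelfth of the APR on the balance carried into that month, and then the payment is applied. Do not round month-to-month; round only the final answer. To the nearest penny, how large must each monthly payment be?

Monthly rate r = 25.4%/12 = 2.11667% = 0.0211667.
Level-payment amortization: P = B₀·r / (1 − (1+r)^(−n)) = 15135.00·0.0211667 / (1 − 1.02117^(−18)).
Denominator 1 − (1+r)^(−18) = 0.314100224.
P = 320.358 / 0.314100224 ≈ 1019.92.

£1,019.92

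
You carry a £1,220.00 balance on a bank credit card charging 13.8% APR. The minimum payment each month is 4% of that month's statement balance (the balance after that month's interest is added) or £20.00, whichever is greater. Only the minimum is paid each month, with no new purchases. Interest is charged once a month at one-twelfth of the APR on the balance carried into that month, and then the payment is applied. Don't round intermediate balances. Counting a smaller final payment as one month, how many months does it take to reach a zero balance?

60 months

Monthly rate r = 13.8%/12 = 1.15% = 0.0115.
While 4% of the post-interest balance exceeds £20.00, each month B ← (B·(1+r))·(1 − 0.04), i.e. B shrinks by the factor (1+r)·0.96 = 0.97104.
This holds for months 1–31. Entering month 32 the balance is £490.58; 4% of the post-interest balance is now below £20.00, so the flat £20.00 minimum applies from here.
From month 32 a fixed £20.00 at rate r clears £490.58 in 29 more payments. Total: 31 + 29 = 60 months.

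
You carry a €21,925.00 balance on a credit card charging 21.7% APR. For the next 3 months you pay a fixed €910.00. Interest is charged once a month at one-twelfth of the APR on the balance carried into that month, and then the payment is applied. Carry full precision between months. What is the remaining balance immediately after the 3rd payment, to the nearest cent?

Monthly rate r = 21.7%/12 = 1.80833% = 0.0180833.
Each month: B ← B·(1+r) − €910.00.
Month 1: interest €396.48; balance after payment €21,411.48.
Month 2: interest €387.19; balance after payment €20,888.67.
Month 3: interest €377.74; balance after payment €20,356.40.

€20,356.40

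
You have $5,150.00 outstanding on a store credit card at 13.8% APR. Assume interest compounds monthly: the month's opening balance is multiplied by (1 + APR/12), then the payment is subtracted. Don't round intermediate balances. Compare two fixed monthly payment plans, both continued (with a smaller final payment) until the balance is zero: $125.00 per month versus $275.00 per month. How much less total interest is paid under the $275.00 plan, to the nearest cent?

Monthly rate r = 13.8%/12 = 1.15% = 0.0115.
At $125.00/mo: n = ⌈−ln(1 − rB₀/P)/ln(1+r)⌉ = 57 payments (last $19.21); total interest = total paid − $5,150.00 = $1,869.21.
At $275.00/mo: 22 payments (last $58.29); total interest $683.29.
Interest saved = $1,869.21 − $683.29 = $1,185.92.

$1,185.92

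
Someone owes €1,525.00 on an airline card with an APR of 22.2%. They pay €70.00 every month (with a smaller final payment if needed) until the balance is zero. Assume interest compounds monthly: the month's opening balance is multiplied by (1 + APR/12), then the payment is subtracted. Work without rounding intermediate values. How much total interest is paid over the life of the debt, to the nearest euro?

€445

Monthly rate r = 22.2%/12 = 1.85% = 0.0185.
Payoff takes n = ⌈−ln(1 − rB₀/P)/ln(1+r)⌉ = ⌈28.144⌉ = 29 payments; the last is €10.13.
Total paid = 28·€70.00 + €10.13 = €1,970.13.
Total interest = total paid − principal = €1,970.13 − €1,525.00 = €445.13.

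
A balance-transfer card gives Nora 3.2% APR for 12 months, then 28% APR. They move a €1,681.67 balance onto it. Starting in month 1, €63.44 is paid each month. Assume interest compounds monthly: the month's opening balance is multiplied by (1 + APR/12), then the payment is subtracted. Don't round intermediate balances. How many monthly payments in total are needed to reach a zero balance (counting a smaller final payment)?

Promo months 1–12 at r₀ = 3.2%/12 = 0.00266667; months 13+ at r₁ = 28%/12 = 0.0233333.
After month 12: iterate B ← B·(1+r₀) − €63.44 for 12 months → €963.73.
Then at r₁ with €63.44/mo: n₂ = −ln(1 − r₁·B/P)/ln(1+r₁) ≈ 18.98 → 19 more payments.

31 payments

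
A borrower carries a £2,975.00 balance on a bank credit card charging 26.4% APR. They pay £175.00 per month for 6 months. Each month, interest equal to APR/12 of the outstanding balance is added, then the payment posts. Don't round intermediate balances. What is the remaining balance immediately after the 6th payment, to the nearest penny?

£2,280.47

Monthly rate r = 26.4%/12 = 2.2% = 0.022.
Each month: B ← B·(1+r) − £175.00.
Month 1: interest £65.45; balance after payment £2,865.45.
Month 2: interest £63.04; balance after payment £2,753.49.
Month 3: interest £60.58; balance after payment £2,639.07.
Month 4: interest £58.06; balance after payment £2,522.13.
Month 5: interest £55.49; balance after payment £2,402.61.
Month 6: interest £52.86; balance after payment £2,280.47.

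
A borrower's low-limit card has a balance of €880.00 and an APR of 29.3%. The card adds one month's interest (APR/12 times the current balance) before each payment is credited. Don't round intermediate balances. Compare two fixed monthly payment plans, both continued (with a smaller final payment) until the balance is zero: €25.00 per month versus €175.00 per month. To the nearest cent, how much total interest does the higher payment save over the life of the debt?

€1,082.86

Monthly rate r = 29.3%/12 = 2.44167% = 0.0244167.
At €25.00/mo: n = ⌈−ln(1 − rB₀/P)/ln(1+r)⌉ = 82 payments (last €8.69); total interest = total paid − €880.00 = €1,153.69.
At €175.00/mo: 6 payments (last €75.83); total interest €70.83.
Interest saved = €1,153.69 − €70.83 = €1,082.86.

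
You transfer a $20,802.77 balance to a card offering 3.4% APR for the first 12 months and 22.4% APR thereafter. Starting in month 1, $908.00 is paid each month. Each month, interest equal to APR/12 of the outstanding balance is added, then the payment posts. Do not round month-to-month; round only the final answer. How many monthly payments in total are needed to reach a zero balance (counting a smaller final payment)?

26 months

Promo months 1–12 at r₀ = 3.4%/12 = 0.00283333; months 13+ at r₁ = 22.4%/12 = 0.0186667.
After month 12: iterate B ← B·(1+r₀) − $908.00 for 12 months → $10,453.78.
Then at r₁ with $908.00/mo: n₂ = −ln(1 − r₁·B/P)/ln(1+r₁) ≈ 13.08 → 14 more payments.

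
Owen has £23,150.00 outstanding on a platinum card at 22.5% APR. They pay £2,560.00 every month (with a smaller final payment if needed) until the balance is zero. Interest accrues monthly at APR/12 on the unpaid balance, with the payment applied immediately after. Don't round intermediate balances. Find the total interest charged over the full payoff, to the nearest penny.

Monthly rate r = 22.5%/12 = 1.875% = 0.01875.
Payoff takes n = ⌈−ln(1 − rB₀/P)/ln(1+r)⌉ = ⌈10.002⌉ = 11 payments; the last is £4.25.
Total paid = 10·£2,560.00 + £4.25 = £25,604.25.
Total interest = total paid − principal = £25,604.25 − £23,150.00 = £2,454.25.

£2,454.25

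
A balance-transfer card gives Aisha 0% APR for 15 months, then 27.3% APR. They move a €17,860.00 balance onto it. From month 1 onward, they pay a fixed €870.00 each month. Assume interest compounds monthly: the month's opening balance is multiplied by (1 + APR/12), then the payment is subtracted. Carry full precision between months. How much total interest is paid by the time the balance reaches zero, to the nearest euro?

Promo months 1–15 at r₀ = 0%/12 = 0; months 16+ at r₁ = 27.3%/12 = 0.02275.
After month 15 (no interest yet): B = €17,860.00 − 15·€870.00 = €4,810.00.
Then at r₁ with €870.00/mo: n₂ = −ln(1 − r₁·B/P)/ln(1+r₁) ≈ 5.98 → 6 more payments.
Total paid = 20·€870.00 + €849.01 = €18,249.01; interest = €18,249.01 − €17,860.00 = €389.01.

€389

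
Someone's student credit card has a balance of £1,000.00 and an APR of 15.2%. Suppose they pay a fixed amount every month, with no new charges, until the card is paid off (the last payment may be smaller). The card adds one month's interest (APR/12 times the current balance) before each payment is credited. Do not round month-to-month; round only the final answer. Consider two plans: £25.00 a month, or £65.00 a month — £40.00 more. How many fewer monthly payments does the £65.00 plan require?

39 fewer payments

Monthly rate r = 15.2%/12 = 1.26667% = 0.0126667.
At £25.00/mo: n = ⌈−ln(1 − rB₀/P)/ln(1+r)⌉ = 57 payments (last £3.38); total interest = total paid − £1,000.00 = £403.38.
At £65.00/mo: 18 payments (last £14.39); total interest £119.39.
Payments saved = 57 − 18 = 39.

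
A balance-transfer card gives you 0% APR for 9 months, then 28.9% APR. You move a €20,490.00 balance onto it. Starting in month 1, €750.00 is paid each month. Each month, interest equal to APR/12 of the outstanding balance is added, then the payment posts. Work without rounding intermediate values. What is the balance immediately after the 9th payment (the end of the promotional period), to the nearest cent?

€13,740.00

Promo months 1–9 at r₀ = 0%/12 = 0; months 10+ at r₁ = 28.9%/12 = 0.0240833.
After month 9 (no interest yet): B = €20,490.00 − 9·€750.00 = €13,740.00.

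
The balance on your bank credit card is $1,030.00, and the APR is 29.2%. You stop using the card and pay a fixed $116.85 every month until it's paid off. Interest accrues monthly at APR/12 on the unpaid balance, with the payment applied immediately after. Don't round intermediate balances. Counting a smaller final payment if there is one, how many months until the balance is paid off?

Monthly rate r = 29.2%/12 = 2.43333% = 0.0243333.
Recurrence: B ← B·(1+r) − $116.85.
Month 1: interest $25.06; balance after payment $938.21.
Month 2: interest $22.83; balance after payment $844.19.
Closed form: n = −ln(1 − rB₀/P)/ln(1+r) = −ln(0.78551)/ln(1.02433) ≈ 10.042, so the balance reaches zero during payment 11.

11 payments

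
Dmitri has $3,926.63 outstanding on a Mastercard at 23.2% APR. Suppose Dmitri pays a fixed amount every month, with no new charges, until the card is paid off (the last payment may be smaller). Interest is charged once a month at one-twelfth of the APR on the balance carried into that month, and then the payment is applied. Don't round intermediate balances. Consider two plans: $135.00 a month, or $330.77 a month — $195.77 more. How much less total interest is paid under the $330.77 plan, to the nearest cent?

Monthly rate r = 23.2%/12 = 1.93333% = 0.0193333.
At $135.00/mo: n = ⌈−ln(1 − rB₀/P)/ln(1+r)⌉ = 44 payments (last $20.58); total interest = total paid − $3,926.63 = $1,898.95.
At $330.77/mo: 14 payments (last $204.46); total interest $577.84.
Interest saved = $1,898.95 − $577.84 = $1,321.11.

$1,321.11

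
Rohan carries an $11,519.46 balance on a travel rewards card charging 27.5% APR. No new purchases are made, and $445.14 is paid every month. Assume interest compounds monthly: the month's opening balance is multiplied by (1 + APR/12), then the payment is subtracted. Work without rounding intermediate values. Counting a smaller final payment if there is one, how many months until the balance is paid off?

40 months

Monthly rate r = 27.5%/12 = 2.29167% = 0.0229167.
Recurrence: B ← B·(1+r) − $445.14.
Month 1: interest $263.99; balance after payment $11,338.31.
Month 2: interest $259.84; balance after payment $11,153.00.
Closed form: n = −ln(1 − rB₀/P)/ln(1+r) = −ln(0.40696)/ln(1.02292) ≈ 39.679, so the balance reaches zero during payment 40.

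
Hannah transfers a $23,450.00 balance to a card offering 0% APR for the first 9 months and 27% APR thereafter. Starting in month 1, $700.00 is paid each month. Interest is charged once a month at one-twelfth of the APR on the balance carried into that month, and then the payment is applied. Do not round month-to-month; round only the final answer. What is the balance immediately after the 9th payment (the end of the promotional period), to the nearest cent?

Promo months 1–9 at r₀ = 0%/12 = 0; months 10+ at r₁ = 27%/12 = 0.0225.
After month 9 (no interest yet): B = $23,450.00 − 9·$700.00 = $17,150.00.

$17,150.00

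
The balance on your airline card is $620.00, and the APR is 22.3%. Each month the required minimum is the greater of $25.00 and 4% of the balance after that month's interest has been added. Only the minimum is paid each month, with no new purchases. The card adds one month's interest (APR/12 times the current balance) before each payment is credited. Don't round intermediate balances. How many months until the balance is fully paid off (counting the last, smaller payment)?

Monthly rate r = 22.3%/12 = 1.85833% = 0.0185833.
While 4% of the post-interest balance exceeds $25.00, each month B ← (B·(1+r))·(1 − 0.04), i.e. B shrinks by the factor (1+r)·0.96 = 0.97784.
This holds for months 1–1. Entering month 2 the balance is $606.26; 4% of the post-interest balance is now below $25.00, so the flat $25.00 minimum applies from here.
From month 2 a fixed $25.00 at rate r clears $606.26 in 33 more payments. Total: 1 + 33 = 34 months.

34 months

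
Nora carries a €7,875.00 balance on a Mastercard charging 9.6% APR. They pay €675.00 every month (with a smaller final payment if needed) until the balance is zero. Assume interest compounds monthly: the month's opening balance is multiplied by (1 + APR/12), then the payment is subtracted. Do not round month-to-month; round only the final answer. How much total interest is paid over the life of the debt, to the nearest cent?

€425.68

Monthly rate r = 9.6%/12 = 0.8% = 0.008.
Payoff takes n = ⌈−ln(1 − rB₀/P)/ln(1+r)⌉ = ⌈12.296⌉ = 13 payments; the last is €200.68.
Total paid = 12·€675.00 + €200.68 = €8,300.68.
Total interest = total paid − principal = €8,300.68 − €7,875.00 = €425.68.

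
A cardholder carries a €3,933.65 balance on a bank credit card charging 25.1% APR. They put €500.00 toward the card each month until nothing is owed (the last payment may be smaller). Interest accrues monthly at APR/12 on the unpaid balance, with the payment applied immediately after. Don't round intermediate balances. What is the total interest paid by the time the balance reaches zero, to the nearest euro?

Monthly rate r = 25.1%/12 = 2.09167% = 0.0209167.
Payoff takes n = ⌈−ln(1 − rB₀/P)/ln(1+r)⌉ = ⌈8.685⌉ = 9 payments; the last is €343.77.
Total paid = 8·€500.00 + €343.77 = €4,343.77.
Total interest = total paid − principal = €4,343.77 − €3,933.65 = €410.12.

€410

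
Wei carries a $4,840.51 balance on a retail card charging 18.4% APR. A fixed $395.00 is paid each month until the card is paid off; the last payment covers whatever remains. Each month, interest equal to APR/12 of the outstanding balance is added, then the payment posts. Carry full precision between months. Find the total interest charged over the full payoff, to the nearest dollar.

Monthly rate r = 18.4%/12 = 1.53333% = 0.0153333.
Payoff takes n = ⌈−ln(1 − rB₀/P)/ln(1+r)⌉ = ⌈13.678⌉ = 14 payments; the last is $268.37.
Total paid = 13·$395.00 + $268.37 = $5,403.37.
Total interest = total paid − principal = $5,403.37 − $4,840.51 = $562.86.

$563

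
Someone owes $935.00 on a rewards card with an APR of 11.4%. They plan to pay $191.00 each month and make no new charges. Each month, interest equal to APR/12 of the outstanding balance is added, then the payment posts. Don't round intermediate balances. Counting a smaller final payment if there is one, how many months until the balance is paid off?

6 months

Monthly rate r = 11.4%/12 = 0.95% = 0.0095.
Recurrence: B ← B·(1+r) − $191.00.
Month 1: interest $8.88; balance after payment $752.88.
Month 2: interest $7.15; balance after payment $569.03.
Month 3: interest $5.41; balance after payment $383.44.
Month 4: interest $3.64; balance after payment $196.08.
Month 5: interest $1.86; balance after payment $6.95.
Month 6: interest $0.07; balance after payment $0.00.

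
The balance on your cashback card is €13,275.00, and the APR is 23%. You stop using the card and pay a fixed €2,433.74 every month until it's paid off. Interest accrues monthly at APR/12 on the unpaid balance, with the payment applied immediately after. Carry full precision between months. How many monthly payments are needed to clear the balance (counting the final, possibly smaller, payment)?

6 payments

Monthly rate r = 23%/12 = 1.91667% = 0.0191667.
Recurrence: B ← B·(1+r) − €2,433.74.
Month 1: interest €254.44; balance after payment €11,095.70.
Month 2: interest €212.67; balance after payment €8,874.63.
Month 3: interest €170.10; balance after payment €6,610.98.
Month 4: interest €126.71; balance after payment €4,303.95.
Month 5: interest €82.49; balance after payment €1,952.70.
Month 6: interest €37.43; balance after payment €0.00.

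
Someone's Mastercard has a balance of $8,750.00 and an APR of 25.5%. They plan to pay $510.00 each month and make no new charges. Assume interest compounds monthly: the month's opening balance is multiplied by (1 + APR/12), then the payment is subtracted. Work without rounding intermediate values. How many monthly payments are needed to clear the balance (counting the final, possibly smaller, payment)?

22 months

Monthly rate r = 25.5%/12 = 2.125% = 0.02125.
Recurrence: B ← B·(1+r) − $510.00.
Month 1: interest $185.94; balance after payment $8,425.94.
Month 2: interest $179.05; balance after payment $8,094.99.
Closed form: n = −ln(1 − rB₀/P)/ln(1+r) = −ln(0.63542)/ln(1.02125) ≈ 21.566, so the balance reaches zero during payment 22.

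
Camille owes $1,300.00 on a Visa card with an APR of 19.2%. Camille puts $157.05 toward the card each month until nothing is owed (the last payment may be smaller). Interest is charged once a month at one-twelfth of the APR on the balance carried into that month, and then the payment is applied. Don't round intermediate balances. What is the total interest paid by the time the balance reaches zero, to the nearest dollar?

Monthly rate r = 19.2%/12 = 1.6% = 0.016.
Payoff takes n = ⌈−ln(1 − rB₀/P)/ln(1+r)⌉ = ⌈8.950⌉ = 9 payments; the last is $149.32.
Total paid = 8·$157.05 + $149.32 = $1,405.72.
Total interest = total paid − principal = $1,405.72 − $1,300.00 = $105.72.

$106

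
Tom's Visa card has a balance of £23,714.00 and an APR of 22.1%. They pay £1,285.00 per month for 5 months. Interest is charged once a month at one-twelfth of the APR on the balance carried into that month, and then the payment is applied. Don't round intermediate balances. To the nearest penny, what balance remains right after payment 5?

£19,313.54

Monthly rate r = 22.1%/12 = 1.84167% = 0.0184167.
Each month: B ← B·(1+r) − £1,285.00.
Month 1: interest £436.73; balance after payment £22,865.73.
Month 2: interest £421.11; balance after payment £22,001.84.
Month 3: interest £405.20; balance after payment £21,122.04.
Month 4: interest £389.00; balance after payment £20,226.04.
Month 5: interest £372.50; balance after payment £19,313.54.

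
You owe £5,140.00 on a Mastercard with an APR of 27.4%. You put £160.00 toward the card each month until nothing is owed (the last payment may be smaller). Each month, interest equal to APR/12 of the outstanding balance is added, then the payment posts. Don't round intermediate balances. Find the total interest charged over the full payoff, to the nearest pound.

Monthly rate r = 27.4%/12 = 2.28333% = 0.0228333.
Payoff takes n = ⌈−ln(1 − rB₀/P)/ln(1+r)⌉ = ⌈58.577⌉ = 59 payments; the last is £92.71.
Total paid = 58·£160.00 + £92.71 = £9,372.71.
Total interest = total paid − principal = £9,372.71 − £5,140.00 = £4,232.71.

£4,233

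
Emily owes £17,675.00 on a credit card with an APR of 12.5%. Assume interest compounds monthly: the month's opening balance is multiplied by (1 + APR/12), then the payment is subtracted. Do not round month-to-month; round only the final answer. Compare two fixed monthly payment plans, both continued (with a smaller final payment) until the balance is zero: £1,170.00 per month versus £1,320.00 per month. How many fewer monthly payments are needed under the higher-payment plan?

Monthly rate r = 12.5%/12 = 1.04167% = 0.0104167.
At £1,170.00/mo: n = ⌈−ln(1 − rB₀/P)/ln(1+r)⌉ = 17 payments (last £612.81); total interest = total paid − £17,675.00 = £1,657.81.
At £1,320.00/mo: 15 payments (last £656.47); total interest £1,461.47.
Payments saved = 17 − 15 = 2.

2 fewer payments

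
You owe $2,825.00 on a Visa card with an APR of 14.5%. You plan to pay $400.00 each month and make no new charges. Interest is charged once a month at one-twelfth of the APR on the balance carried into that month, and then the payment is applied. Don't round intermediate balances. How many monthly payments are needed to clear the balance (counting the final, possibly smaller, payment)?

Monthly rate r = 14.5%/12 = 1.20833% = 0.0120833.
Recurrence: B ← B·(1+r) − $400.00.
Month 1: interest $34.14; balance after payment $2,459.14.
Month 2: interest $29.71; balance after payment $2,088.85.
Closed form: n = −ln(1 − rB₀/P)/ln(1+r) = −ln(0.91466)/ln(1.01208) ≈ 7.427, so the balance reaches zero during payment 8.

8 payments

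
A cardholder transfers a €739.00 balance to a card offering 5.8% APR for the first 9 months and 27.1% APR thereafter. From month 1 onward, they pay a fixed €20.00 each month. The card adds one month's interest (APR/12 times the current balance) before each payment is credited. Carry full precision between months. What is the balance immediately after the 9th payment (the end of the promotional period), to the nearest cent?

Promo months 1–9 at r₀ = 5.8%/12 = 0.00483333; months 10+ at r₁ = 27.1%/12 = 0.0225833.
After month 9: iterate B ← B·(1+r₀) − €20.00 for 9 months → €588.26.

€588.26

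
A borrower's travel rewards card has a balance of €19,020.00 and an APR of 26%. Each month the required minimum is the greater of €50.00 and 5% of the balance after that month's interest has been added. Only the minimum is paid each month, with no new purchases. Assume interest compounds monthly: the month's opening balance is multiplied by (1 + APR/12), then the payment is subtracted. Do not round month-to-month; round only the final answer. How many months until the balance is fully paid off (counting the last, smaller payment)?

126 months

Monthly rate r = 26%/12 = 2.16667% = 0.0216667.
While 5% of the post-interest balance exceeds €50.00, each month B ← (B·(1+r))·(1 − 0.05), i.e. B shrinks by the factor (1+r)·0.95 = 0.97058.
This holds for months 1–100. Entering month 101 the balance is €960.49; 5% of the post-interest balance is now below €50.00, so the flat €50.00 minimum applies from here.
From month 101 a fixed €50.00 at rate r clears €960.49 in 26 more payments. Total: 100 + 26 = 126 months.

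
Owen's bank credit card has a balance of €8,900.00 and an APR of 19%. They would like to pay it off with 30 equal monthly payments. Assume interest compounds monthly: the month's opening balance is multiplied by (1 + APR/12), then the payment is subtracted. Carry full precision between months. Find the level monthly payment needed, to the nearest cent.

€374.98

Monthly rate r = 19%/12 = 1.58333% = 0.0158333.
Level-payment amortization: P = B₀·r / (1 − (1+r)^(−n)) = 8900.00·0.0158333 / (1 − 1.01583^(−30)).
Denominator 1 − (1+r)^(−30) = 0.375796481.
P = 140.917 / 0.375796481 ≈ 374.98.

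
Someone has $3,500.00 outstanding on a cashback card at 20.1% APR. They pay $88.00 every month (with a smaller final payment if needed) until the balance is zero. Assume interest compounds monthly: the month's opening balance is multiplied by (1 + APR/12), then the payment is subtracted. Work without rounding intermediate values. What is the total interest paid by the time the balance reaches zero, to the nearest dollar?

Monthly rate r = 20.1%/12 = 1.675% = 0.01675.
Payoff takes n = ⌈−ln(1 − rB₀/P)/ln(1+r)⌉ = ⌈66.051⌉ = 67 payments; the last is $4.53.
Total paid = 66·$88.00 + $4.53 = $5,812.53.
Total interest = total paid − principal = $5,812.53 − $3,500.00 = $2,312.53.

$2,313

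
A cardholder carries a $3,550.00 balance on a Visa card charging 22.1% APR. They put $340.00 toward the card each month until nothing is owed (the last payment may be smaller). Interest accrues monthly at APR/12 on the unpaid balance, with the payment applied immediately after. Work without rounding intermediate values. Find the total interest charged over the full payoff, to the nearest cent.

Monthly rate r = 22.1%/12 = 1.84167% = 0.0184167.
Payoff takes n = ⌈−ln(1 − rB₀/P)/ln(1+r)⌉ = ⌈11.702⌉ = 12 payments; the last is $239.38.
Total paid = 11·$340.00 + $239.38 = $3,979.38.
Total interest = total paid − principal = $3,979.38 − $3,550.00 = $429.38.

$429.38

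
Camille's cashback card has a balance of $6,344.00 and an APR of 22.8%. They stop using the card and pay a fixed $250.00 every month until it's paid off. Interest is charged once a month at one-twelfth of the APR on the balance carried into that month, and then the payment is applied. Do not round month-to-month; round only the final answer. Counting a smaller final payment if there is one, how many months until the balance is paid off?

35 months

Monthly rate r = 22.8%/12 = 1.9% = 0.019.
Recurrence: B ← B·(1+r) − $250.00.
Month 1: interest $120.54; balance after payment $6,214.54.
Month 2: interest $118.08; balance after payment $6,082.61.
Closed form: n = −ln(1 − rB₀/P)/ln(1+r) = −ln(0.51786)/ln(1.019) ≈ 34.963, so the balance reaches zero during payment 35.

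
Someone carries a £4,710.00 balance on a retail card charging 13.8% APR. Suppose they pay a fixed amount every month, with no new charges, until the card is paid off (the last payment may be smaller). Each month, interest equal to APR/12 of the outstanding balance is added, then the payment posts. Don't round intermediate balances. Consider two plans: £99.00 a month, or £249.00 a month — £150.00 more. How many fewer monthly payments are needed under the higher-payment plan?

48 fewer payments

Monthly rate r = 13.8%/12 = 1.15% = 0.0115.
At £99.00/mo: n = ⌈−ln(1 − rB₀/P)/ln(1+r)⌉ = 70 payments (last £27.46); total interest = total paid − £4,710.00 = £2,148.46.
At £249.00/mo: 22 payments (last £113.11); total interest £632.11.
Payments saved = 70 − 22 = 48.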